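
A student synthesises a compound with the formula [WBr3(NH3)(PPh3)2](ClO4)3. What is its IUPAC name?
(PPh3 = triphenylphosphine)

amminetribromobis(triphenylphosphine)tungsten(VI) perchlorate

The 3 perchlorate counter-ions carry a total charge of -3, so each complex ion is 3+.
Ligand charges: 1×ammine (neutral), 3×bromo (-1 each), 2×triphenylphosphine (neutral); total -3. So W + (-3) = 3+, giving W = +6.
Ligands are named alphabetically: ammine before bromo before triphenylphosphine.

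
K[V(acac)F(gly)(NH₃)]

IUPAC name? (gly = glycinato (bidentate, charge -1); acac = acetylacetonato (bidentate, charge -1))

The 1 potassium counter-ion carries a total charge of +1, so each complex ion is 1−.
Ligand charges: 1×fluoro (-1 each), 1×glycinato (-1 each), 1×ammine (neutral), 1×acetylacetonato (-1 each); total -3. So V + (-3) = 1−, giving V = +2.
The complex ion is anionic, so vanadium takes the -ate form vanadate(II).

potassium (acetylacetonato)amminefluoro(glycinato)vanadate(II)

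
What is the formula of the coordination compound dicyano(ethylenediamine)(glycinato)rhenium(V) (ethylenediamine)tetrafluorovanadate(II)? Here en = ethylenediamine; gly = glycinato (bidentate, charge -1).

Cation [Re…]: ligand charges -3, Re(V) ⇒ ion charge 2+.
Anion [V…]: ligand charges -4, V(II) ⇒ ion charge 2−.
One 2+ cation balances one 2− anion.

[Re(CN)2(en)(gly)][V(en)F4]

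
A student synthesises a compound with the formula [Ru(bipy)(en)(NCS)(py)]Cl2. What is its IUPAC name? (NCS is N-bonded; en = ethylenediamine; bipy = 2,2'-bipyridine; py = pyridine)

(2,2'-bipyridine)(ethylenediamine)isothiocyanato(pyridine)ruthenium(III) chloride

The 2 chloride counter-ions carry a total charge of -2, so each complex ion is 2+.
Ligand charges: 1×isothiocyanato (-1 each), 1×ethylenediamine (neutral), 1×2,2'-bipyridine (neutral), 1×pyridine (neutral); total -1. So Ru + (-1) = 2+, giving Ru = +3.
Ligands are named alphabetically: bipyridine before ethylenediamine before isothiocyanato before pyridine.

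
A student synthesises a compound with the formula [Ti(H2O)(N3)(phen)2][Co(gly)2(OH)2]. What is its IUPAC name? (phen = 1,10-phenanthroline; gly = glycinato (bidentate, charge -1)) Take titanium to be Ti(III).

aquaazidobis(1,10-phenanthroline)titanium(III) bis(glycinato)dihydroxocobaltate(II)

Both ions are complex: the cation is named first with the plain metal name, the anion second with the -ate form; each ion's ligands are alphabetised independently.
Ti is given as +3; the cation's ligand charges sum to -1, so the complex cation is 2+.
A 1:1 salt means the anion carries the equal and opposite charge, 2−.
Anion: ligand charges sum to -4; for the ion to be 2−, Co = +2.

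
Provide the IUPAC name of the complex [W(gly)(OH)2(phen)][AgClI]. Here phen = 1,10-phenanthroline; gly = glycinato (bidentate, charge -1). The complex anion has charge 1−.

Both ions are complex: the cation is named first with the plain metal name, the anion second with the -ate form; each ion's ligands are alphabetised independently.
The complex anion is given as 1−; its ligand charges sum to -2, so Ag = +1.
A 1:1 salt means the cation carries the equal and opposite charge, 1+.
Cation: ligand charges sum to -3; for the ion to be 1+, W = +4.

(glycinato)dihydroxo(1,10-phenanthroline)tungsten(IV) chloroiodoargentate(I)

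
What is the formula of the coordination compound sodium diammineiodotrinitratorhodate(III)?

Na[RhI(NH3)2(NO3)3]

Ligands: 1 iodo (I, -1), 3 nitrato (NO3, -1), 2 ammine (NH3, neutral). Ligand charge sum = -4.
Charge balance with sodium (+1) requires 1 complex ion per 1 sodium.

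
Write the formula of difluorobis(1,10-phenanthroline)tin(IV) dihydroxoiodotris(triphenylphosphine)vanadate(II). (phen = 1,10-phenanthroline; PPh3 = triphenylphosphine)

[SnF2(phen)2][VI(OH)2(PPh3)3]2

Cation [Sn…]: ligand charges -2, Sn(IV) ⇒ ion charge 2+.
Anion [V…]: ligand charges -3, V(II) ⇒ ion charge 1−.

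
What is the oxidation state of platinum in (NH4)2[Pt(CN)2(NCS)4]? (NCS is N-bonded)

+4

2 ammonium outside the brackets (+1 each) → the complex ion is 2−.
Ligand charges: 4×NCS = -4; 2×CN = -2; sum -6.
Pt + (-6) = 2− ⇒ Pt is +4.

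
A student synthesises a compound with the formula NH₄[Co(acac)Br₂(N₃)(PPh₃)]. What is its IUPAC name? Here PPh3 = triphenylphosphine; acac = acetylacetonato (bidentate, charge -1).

ammonium (acetylacetonato)azidodibromo(triphenylphosphine)cobaltate(III)

The 1 ammonium counter-ion carries a total charge of +1, so each complex ion is 1−.
Ligand charges: 1×triphenylphosphine (neutral), 2×bromo (-1 each), 1×azido (-1 each), 1×acetylacetonato (-1 each); total -4. So Co + (-4) = 1−, giving Co = +3.
The complex ion is anionic, so cobalt takes the -ate form cobaltate(III).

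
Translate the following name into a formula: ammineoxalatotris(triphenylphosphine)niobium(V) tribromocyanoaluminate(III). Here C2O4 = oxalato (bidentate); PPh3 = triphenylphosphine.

[Nb(C2O4)(NH3)(PPh3)3][AlBr3(CN)]3

Cation [Nb…]: ligand charges -2, Nb(V) ⇒ ion charge 3+.
Anion [Al…]: ligand charges -4, Al(III) ⇒ ion charge 1−.
One 3+ cation requires 3 of the 1− anion.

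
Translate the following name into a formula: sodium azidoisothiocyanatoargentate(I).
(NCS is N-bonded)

Na[Ag(N3)(NCS)]

Ligands: 1 azido (N3, -1), 1 isothiocyanato (NCS, -1). Ligand charge sum = -2.
Charge balance with sodium (+1) requires 1 complex ion per 1 sodium.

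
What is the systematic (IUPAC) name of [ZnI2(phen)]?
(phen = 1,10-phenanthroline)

There is no counter-ion, so the complex is neutral overall.
Ligand charges: 2×iodo (-1 each), 1×1,10-phenanthroline (neutral); total -2. So Zn + (-2) = 0, giving Zn = +2.
Ligands are named alphabetically: iodo before phenanthroline.

diiodo(1,10-phenanthroline)zinc(II)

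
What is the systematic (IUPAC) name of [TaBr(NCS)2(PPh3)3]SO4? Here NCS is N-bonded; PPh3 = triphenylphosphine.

bromodiisothiocyanatotris(triphenylphosphine)tantalum(V) sulfate

The 1 sulfate counter-ion carries a total charge of -2, so each complex ion is 2+.
Ligand charges: 2×isothiocyanato (-1 each), 1×bromo (-1 each), 3×triphenylphosphine (neutral); total -3. So Ta + (-3) = 2+, giving Ta = +5.
Ligands are named alphabetically: bromo before isothiocyanato before triphenylphosphine.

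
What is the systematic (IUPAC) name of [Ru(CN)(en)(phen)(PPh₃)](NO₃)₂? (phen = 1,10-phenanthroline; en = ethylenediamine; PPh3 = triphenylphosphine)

cyano(ethylenediamine)(1,10-phenanthroline)(triphenylphosphine)ruthenium(III) nitrate

The 2 nitrate counter-ions carry a total charge of -2, so each complex ion is 2+.
Ligand charges: 1×1,10-phenanthroline (neutral), 1×cyano (-1 each), 1×ethylenediamine (neutral), 1×triphenylphosphine (neutral); total -1. So Ru + (-1) = 2+, giving Ru = +3.
Ligands are named alphabetically: cyano before ethylenediamine before phenanthroline before triphenylphosphine.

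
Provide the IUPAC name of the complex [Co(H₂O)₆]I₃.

The 3 iodide counter-ions carry a total charge of -3, so each complex ion is 3+.
Ligand charges: 6×aqua (neutral); total 0. So Co + (0) = 3+, giving Co = +3.

hexaaquacobalt(III) iodide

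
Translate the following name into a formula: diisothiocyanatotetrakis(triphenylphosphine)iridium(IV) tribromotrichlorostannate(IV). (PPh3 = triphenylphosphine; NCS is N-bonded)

Cation [Ir…]: ligand charges -2, Ir(IV) ⇒ ion charge 2+.
Anion [Sn…]: ligand charges -6, Sn(IV) ⇒ ion charge 2−.
One 2+ cation balances one 2− anion.

[Ir(NCS)2(PPh3)4][SnBr3Cl3]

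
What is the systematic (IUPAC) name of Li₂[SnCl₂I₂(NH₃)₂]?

lithium diamminedichlorodiiodostannate(II)

The 2 lithium counter-ions carry a total charge of +2, so each complex ion is 2−.
Ligand charges: 2×iodo (-1 each), 2×chloro (-1 each), 2×ammine (neutral); total -4. So Sn + (-4) = 2−, giving Sn = +2.
The complex ion is anionic, so tin takes the -ate form stannate(II).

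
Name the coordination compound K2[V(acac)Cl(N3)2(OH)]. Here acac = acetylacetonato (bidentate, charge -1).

potassium (acetylacetonato)diazidochlorohydroxovanadate(III)

The 2 potassium counter-ions carry a total charge of +2, so each complex ion is 2−.
Ligand charges: 2×azido (-1 each), 1×hydroxo (-1 each), 1×chloro (-1 each), 1×acetylacetonato (-1 each); total -5. So V + (-5) = 2−, giving V = +3.
Ligands are named alphabetically: acetylacetonato before azido before chloro before hydroxo.
The complex ion is anionic, so vanadium takes the -ate form vanadate(III).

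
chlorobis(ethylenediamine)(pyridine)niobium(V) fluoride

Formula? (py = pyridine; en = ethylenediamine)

Ligands: 1 chloro (Cl, -1), 1 pyridine (py, neutral), 2 ethylenediamine (en, neutral). Ligand charge sum = -1.
With Nb in oxidation state +5, the complex ion is [Nb...]^4+.
Charge balance with fluoride (-1) requires 1 complex ion per 4 fluoride.

[NbCl(en)2(py)]F4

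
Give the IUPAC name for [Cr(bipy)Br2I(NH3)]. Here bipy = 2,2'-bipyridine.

There is no counter-ion, so the complex is neutral overall.
Ligand charges: 1×iodo (-1 each), 1×ammine (neutral), 2×bromo (-1 each), 1×2,2'-bipyridine (neutral); total -3. So Cr + (-3) = 0, giving Cr = +3.
Ligands are named alphabetically: ammine before bipyridine before bromo before iodo.

ammine(2,2'-bipyridine)dibromoiodochromium(III)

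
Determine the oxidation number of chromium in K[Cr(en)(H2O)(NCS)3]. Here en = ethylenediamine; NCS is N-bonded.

1 potassium outside the brackets (+1 each) → the complex ion is 1−.
Ligand charges: 1×en neutral; 3×NCS = -3; 1×H2O neutral; sum -3.
Cr + (-3) = 1− ⇒ Cr is +2.

+2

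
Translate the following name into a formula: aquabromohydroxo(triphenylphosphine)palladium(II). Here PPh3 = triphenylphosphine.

[PdBr(H2O)(OH)(PPh3)]

Ligands: 1 triphenylphosphine (PPh3, neutral), 1 hydroxo (OH, -1), 1 bromo (Br, -1), 1 aqua (H2O, neutral). Ligand charge sum = -2.
With Pd in oxidation state +2, the complex ion is [Pd...].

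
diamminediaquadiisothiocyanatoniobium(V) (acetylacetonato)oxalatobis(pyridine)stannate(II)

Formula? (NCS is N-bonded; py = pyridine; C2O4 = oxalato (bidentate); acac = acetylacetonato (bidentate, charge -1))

Cation [Nb…]: ligand charges -2, Nb(V) ⇒ ion charge 3+.
Anion [Sn…]: ligand charges -3, Sn(II) ⇒ ion charge 1−.
One 3+ cation requires 3 of the 1− anion.

[Nb(H2O)2(NCS)2(NH3)2][Sn(acac)(C2O4)(py)2]3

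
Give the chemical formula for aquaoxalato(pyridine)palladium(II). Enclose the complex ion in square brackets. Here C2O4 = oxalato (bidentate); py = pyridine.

Ligands: 1 oxalato (C2O4, -2), 1 pyridine (py, neutral), 1 aqua (H2O, neutral). Ligand charge sum = -2.
With Pd in oxidation state +2, the complex ion is [Pd...].

[Pd(C2O4)(H2O)(py)]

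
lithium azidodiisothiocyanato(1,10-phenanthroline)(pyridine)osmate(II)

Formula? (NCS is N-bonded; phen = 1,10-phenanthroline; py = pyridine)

Ligands: 2 isothiocyanato (NCS, -1), 1 1,10-phenanthroline (phen, neutral), 1 azido (N3, -1), 1 pyridine (py, neutral). Ligand charge sum = -3.
With Os in oxidation state +2, the complex ion is [Os...]^1−.
Charge balance with lithium (+1) requires 1 complex ion per 1 lithium.

Li[Os(N3)(NCS)2(phen)(py)]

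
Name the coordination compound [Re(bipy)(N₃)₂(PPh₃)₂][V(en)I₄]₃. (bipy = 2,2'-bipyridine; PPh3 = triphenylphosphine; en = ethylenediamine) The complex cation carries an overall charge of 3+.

Both ions are complex: the cation is named first with the plain metal name, the anion second with the -ate form; each ion's ligands are alphabetised independently.
The complex cation is given as 3+; its ligand charges sum to -2, so Re = +5.
With 3 anions per cation, each anion must be 3/3 = 1−.
Anion: ligand charges sum to -4; for the ion to be 1−, V = +3.

diazido(2,2'-bipyridine)bis(triphenylphosphine)rhenium(V) (ethylenediamine)tetraiodovanadate(III)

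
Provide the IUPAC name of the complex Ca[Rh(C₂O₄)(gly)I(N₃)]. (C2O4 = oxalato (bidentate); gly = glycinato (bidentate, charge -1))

The 1 calcium counter-ion carries a total charge of +2, so each complex ion is 2−.
Ligand charges: 1×oxalato (-2 each), 1×glycinato (-1 each), 1×azido (-1 each), 1×iodo (-1 each); total -5. So Rh + (-5) = 2−, giving Rh = +3.
Ligands are named alphabetically: azido before glycinato before iodo before oxalato.
The complex ion is anionic, so rhodium takes the -ate form rhodate(III).

calcium azido(glycinato)iodooxalatorhodate(III)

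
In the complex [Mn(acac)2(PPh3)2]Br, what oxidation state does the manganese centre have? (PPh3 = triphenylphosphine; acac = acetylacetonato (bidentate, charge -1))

1 bromide outside the brackets (-1 each) → the complex ion is 1+.
Ligand charges: 2×PPh3 neutral; 2×acac = -2; sum -2.
Mn + (-2) = 1+ ⇒ Mn is +3.

+3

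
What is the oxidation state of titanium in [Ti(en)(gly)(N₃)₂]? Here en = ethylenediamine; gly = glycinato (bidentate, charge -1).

No counter-ion: the bracketed complex is neutral.
Ligand charges: 2×N3 = -2; 1×en neutral; 1×gly = -1; sum -3.
Ti + (-3) = 0 ⇒ Ti is +3.

+3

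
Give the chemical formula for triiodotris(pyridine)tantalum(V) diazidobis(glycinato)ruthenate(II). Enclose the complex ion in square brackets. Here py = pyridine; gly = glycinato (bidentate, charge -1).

Cation [Ta…]: ligand charges -3, Ta(V) ⇒ ion charge 2+.
Anion [Ru…]: ligand charges -4, Ru(II) ⇒ ion charge 2−.
One 2+ cation balances one 2− anion.

[TaI3(py)3][Ru(gly)2(N3)2]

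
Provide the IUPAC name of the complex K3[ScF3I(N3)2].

potassium diazidotrifluoroiodoscandate(III)

The 3 potassium counter-ions carry a total charge of +3, so each complex ion is 3−.
Ligand charges: 3×fluoro (-1 each), 2×azido (-1 each), 1×iodo (-1 each); total -6. So Sc + (-6) = 3−, giving Sc = +3.
The complex ion is anionic, so scandium takes the -ate form scandate(III).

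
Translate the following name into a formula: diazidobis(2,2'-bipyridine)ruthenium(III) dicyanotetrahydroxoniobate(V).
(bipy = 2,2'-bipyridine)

[Ru(bipy)2(N3)2][Nb(CN)2(OH)4]

Cation [Ru…]: ligand charges -2, Ru(III) ⇒ ion charge 1+.
Anion [Nb…]: ligand charges -6, Nb(V) ⇒ ion charge 1−.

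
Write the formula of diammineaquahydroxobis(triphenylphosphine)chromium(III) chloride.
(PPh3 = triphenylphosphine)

[Cr(H2O)(NH3)2(OH)(PPh3)2]Cl2

Ligands: 1 aqua (H2O, neutral), 2 ammine (NH3, neutral), 2 triphenylphosphine (PPh3, neutral), 1 hydroxo (OH, -1). Ligand charge sum = -1.
Charge balance with chloride (-1) requires 1 complex ion per 2 chloride.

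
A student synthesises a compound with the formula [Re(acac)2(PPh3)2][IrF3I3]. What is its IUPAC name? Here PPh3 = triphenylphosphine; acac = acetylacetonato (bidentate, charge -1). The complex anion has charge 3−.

bis(acetylacetonato)bis(triphenylphosphine)rhenium(V) trifluorotriiodoiridate(III)

The complex anion is given as 3−; its ligand charges sum to -6, so Ir = +3.
A 1:1 salt means the cation carries the equal and opposite charge, 3+.
Cation: ligand charges sum to -2; for the ion to be 3+, Re = +5.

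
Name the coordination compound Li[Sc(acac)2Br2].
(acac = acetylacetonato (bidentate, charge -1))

The 1 lithium counter-ion carries a total charge of +1, so each complex ion is 1−.
Ligand charges: 2×acetylacetonato (-1 each), 2×bromo (-1 each); total -4. So Sc + (-4) = 1−, giving Sc = +3.
Ligands are named alphabetically: acetylacetonato before bromo.
The complex ion is anionic, so scandium takes the -ate form scandate(III).

lithium bis(acetylacetonato)dibromoscandate(III)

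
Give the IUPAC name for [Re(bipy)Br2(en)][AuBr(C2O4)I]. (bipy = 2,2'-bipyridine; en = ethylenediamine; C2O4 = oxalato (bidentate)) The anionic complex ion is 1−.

The complex anion is given as 1−; its ligand charges sum to -4, so Au = +3.
A 1:1 salt means the cation carries the equal and opposite charge, 1+.
Cation: ligand charges sum to -2; for the ion to be 1+, Re = +3.

(2,2'-bipyridine)dibromo(ethylenediamine)rhenium(III) bromoiodooxalatoaurate(III)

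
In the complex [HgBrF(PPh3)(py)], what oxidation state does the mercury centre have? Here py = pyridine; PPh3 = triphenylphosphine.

No counter-ion: the bracketed complex is neutral.
Ligand charges: 1×F = -1; 1×Br = -1; 1×py neutral; 1×PPh3 neutral; sum -2.
Hg + (-2) = 0 ⇒ Hg is +2.

+2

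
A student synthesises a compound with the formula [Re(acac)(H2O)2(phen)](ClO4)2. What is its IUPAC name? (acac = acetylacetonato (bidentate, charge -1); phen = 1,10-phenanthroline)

The 2 perchlorate counter-ions carry a total charge of -2, so each complex ion is 2+.
Ligand charges: 1×acetylacetonato (-1 each), 1×1,10-phenanthroline (neutral), 2×aqua (neutral); total -1. So Re + (-1) = 2+, giving Re = +3.
Ligands are named alphabetically: acetylacetonato before aqua before phenanthroline.

(acetylacetonato)diaqua(1,10-phenanthroline)rhenium(III) perchlorate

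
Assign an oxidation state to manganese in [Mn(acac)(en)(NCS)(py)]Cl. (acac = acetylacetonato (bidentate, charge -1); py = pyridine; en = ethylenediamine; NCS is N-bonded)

1 chloride outside the brackets (-1 each) → the complex ion is 1+.
Ligand charges: 1×acac = -1; 1×py neutral; 1×en neutral; 1×NCS = -1; sum -2.
Mn + (-2) = 1+ ⇒ Mn is +3.

+3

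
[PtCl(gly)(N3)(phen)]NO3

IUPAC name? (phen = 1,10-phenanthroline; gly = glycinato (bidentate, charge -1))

azidochloro(glycinato)(1,10-phenanthroline)platinum(IV) nitrate

The 1 nitrate counter-ion carries a total charge of -1, so each complex ion is 1+.
Ligand charges: 1×azido (-1 each), 1×1,10-phenanthroline (neutral), 1×glycinato (-1 each), 1×chloro (-1 each); total -3. So Pt + (-3) = 1+, giving Pt = +4.
Ligands are named alphabetically: azido before chloro before glycinato before phenanthroline.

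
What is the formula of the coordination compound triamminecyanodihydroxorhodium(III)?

Ligands: 1 cyano (CN, -1), 2 hydroxo (OH, -1), 3 ammine (NH3, neutral). Ligand charge sum = -3.
With Rh in oxidation state +3, the complex ion is [Rh...].

[Rh(CN)(NH3)3(OH)2]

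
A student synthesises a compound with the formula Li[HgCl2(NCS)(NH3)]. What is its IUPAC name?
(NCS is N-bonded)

The 1 lithium counter-ion carries a total charge of +1, so each complex ion is 1−.
Ligand charges: 2×chloro (-1 each), 1×ammine (neutral), 1×isothiocyanato (-1 each); total -3. So Hg + (-3) = 1−, giving Hg = +2.
Ligands are named alphabetically: ammine before chloro before isothiocyanato.
The complex ion is anionic, so mercury takes the -ate form mercurate(II).

lithium amminedichloroisothiocyanatomercurate(II)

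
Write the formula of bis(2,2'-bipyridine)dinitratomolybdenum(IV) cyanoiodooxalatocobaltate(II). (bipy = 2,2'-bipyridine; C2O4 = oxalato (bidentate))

Cation [Mo…]: ligand charges -2, Mo(IV) ⇒ ion charge 2+.
Anion [Co…]: ligand charges -4, Co(II) ⇒ ion charge 2−.
One 2+ cation balances one 2− anion.

[Mo(bipy)2(NO3)2][Co(C2O4)(CN)I]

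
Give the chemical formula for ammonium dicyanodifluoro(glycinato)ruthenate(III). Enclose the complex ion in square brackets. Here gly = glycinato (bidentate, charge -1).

Ligands: 2 cyano (CN, -1), 2 fluoro (F, -1), 1 glycinato (gly, -1). Ligand charge sum = -5.
With Ru in oxidation state +3, the complex ion is [Ru...]^2−.
Charge balance with ammonium (+1) requires 1 complex ion per 2 ammonium.

(NH4)2[Ru(CN)2F2(gly)]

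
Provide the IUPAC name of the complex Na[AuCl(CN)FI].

sodium chlorocyanofluoroiodoaurate(III)

The 1 sodium counter-ion carries a total charge of +1, so each complex ion is 1−.
Ligand charges: 1×cyano (-1 each), 1×iodo (-1 each), 1×chloro (-1 each), 1×fluoro (-1 each); total -4. So Au + (-4) = 1−, giving Au = +3.
Ligands are named alphabetically: chloro before cyano before fluoro before iodo.
The complex ion is anionic, so gold takes the -ate form aurate(III).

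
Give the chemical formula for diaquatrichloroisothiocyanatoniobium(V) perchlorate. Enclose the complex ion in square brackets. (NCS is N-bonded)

Ligands: 1 isothiocyanato (NCS, -1), 2 aqua (H2O, neutral), 3 chloro (Cl, -1). Ligand charge sum = -4.
Charge balance with perchlorate (-1) requires 1 complex ion per 1 perchlorate.

[NbCl3(H2O)2(NCS)]ClO4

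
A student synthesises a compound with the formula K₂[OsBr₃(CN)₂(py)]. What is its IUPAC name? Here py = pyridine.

potassium tribromodicyano(pyridine)osmate(III)

The 2 potassium counter-ions carry a total charge of +2, so each complex ion is 2−.
Ligand charges: 3×bromo (-1 each), 2×cyano (-1 each), 1×pyridine (neutral); total -5. So Os + (-5) = 2−, giving Os = +3.
Ligands are named alphabetically: bromo before cyano before pyridine.
The complex ion is anionic, so osmium takes the -ate form osmate(III).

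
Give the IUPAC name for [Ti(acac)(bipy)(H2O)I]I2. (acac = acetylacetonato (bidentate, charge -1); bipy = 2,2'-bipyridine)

(acetylacetonato)aqua(2,2'-bipyridine)iodotitanium(IV) iodide

The 2 iodide counter-ions carry a total charge of -2, so each complex ion is 2+.
Ligand charges: 1×iodo (-1 each), 1×acetylacetonato (-1 each), 1×2,2'-bipyridine (neutral), 1×aqua (neutral); total -2. So Ti + (-2) = 2+, giving Ti = +4.
Ligands are named alphabetically: acetylacetonato before aqua before bipyridine before iodo.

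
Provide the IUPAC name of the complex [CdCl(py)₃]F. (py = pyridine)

The 1 fluoride counter-ion carries a total charge of -1, so each complex ion is 1+.
Ligand charges: 1×chloro (-1 each), 3×pyridine (neutral); total -1. So Cd + (-1) = 1+, giving Cd = +2.
Ligands are named alphabetically: chloro before pyridine.

chlorotris(pyridine)cadmium(II) fluoride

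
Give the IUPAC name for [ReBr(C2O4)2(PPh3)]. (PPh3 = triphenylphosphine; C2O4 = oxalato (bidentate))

There is no counter-ion, so the complex is neutral overall.
Ligand charges: 1×triphenylphosphine (neutral), 1×bromo (-1 each), 2×oxalato (-2 each); total -5. So Re + (-5) = 0, giving Re = +5.
Ligands are named alphabetically: bromo before oxalato before triphenylphosphine.

bromodioxalato(triphenylphosphine)rhenium(V)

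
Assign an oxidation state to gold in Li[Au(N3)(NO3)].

+1

1 lithium outside the brackets (+1 each) → the complex ion is 1−.
Ligand charges: 1×N3 = -1; 1×NO3 = -1; sum -2.
Au + (-2) = 1− ⇒ Au is +1.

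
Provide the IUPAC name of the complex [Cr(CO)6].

hexacarbonylchromium(0)

There is no counter-ion, so the complex is neutral overall.
Ligand charges: 6×carbonyl (neutral); total 0. So Cr + (0) = 0, giving Cr = 0.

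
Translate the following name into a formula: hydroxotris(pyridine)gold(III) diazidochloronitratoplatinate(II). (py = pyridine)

Cation [Au…]: ligand charges -1, Au(III) ⇒ ion charge 2+.
Anion [Pt…]: ligand charges -4, Pt(II) ⇒ ion charge 2−.
One 2+ cation balances one 2− anion.

[Au(OH)(py)3][PtCl(N3)2(NO3)]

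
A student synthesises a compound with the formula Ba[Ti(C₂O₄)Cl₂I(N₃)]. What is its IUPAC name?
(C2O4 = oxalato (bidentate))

barium azidodichloroiodooxalatotitanate(IV)

The 1 barium counter-ion carries a total charge of +2, so each complex ion is 2−.
Ligand charges: 2×chloro (-1 each), 1×iodo (-1 each), 1×oxalato (-2 each), 1×azido (-1 each); total -6. So Ti + (-6) = 2−, giving Ti = +4.
The complex ion is anionic, so titanium takes the -ate form titanate(IV).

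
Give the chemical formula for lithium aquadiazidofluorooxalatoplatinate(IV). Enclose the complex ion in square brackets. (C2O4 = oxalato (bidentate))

Ligands: 1 aqua (H2O, neutral), 1 oxalato (C2O4, -2), 2 azido (N3, -1), 1 fluoro (F, -1). Ligand charge sum = -5.
With Pt in oxidation state +4, the complex ion is [Pt...]^1−.
Charge balance with lithium (+1) requires 1 complex ion per 1 lithium.

Li[Pt(C2O4)F(H2O)(N3)2]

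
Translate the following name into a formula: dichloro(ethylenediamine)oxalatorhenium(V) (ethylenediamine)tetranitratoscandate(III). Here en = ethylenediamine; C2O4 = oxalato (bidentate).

[Re(C2O4)Cl2(en)][Sc(en)(NO3)4]

Cation [Re…]: ligand charges -4, Re(V) ⇒ ion charge 1+.
Anion [Sc…]: ligand charges -4, Sc(III) ⇒ ion charge 1−.
One 1+ cation balances one 1− anion.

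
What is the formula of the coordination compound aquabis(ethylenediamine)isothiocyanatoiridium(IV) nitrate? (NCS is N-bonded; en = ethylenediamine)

[Ir(en)2(H2O)(NCS)](NO3)3

Ligands: 1 isothiocyanato (NCS, -1), 2 ethylenediamine (en, neutral), 1 aqua (H2O, neutral). Ligand charge sum = -1.
With Ir in oxidation state +4, the complex ion is [Ir...]^3+.
Charge balance with nitrate (-1) requires 1 complex ion per 3 nitrate.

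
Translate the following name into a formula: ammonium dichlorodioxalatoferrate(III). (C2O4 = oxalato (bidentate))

(NH4)3[Fe(C2O4)2Cl2]

Ligands: 2 oxalato (C2O4, -2), 2 chloro (Cl, -1). Ligand charge sum = -6.
Charge balance with ammonium (+1) requires 1 complex ion per 3 ammonium.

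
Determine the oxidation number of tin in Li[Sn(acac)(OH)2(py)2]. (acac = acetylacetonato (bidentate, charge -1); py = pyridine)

+2

1 lithium outside the brackets (+1 each) → the complex ion is 1−.
Ligand charges: 1×acac = -1; 2×OH = -2; 2×py neutral; sum -3.
Sn + (-3) = 1− ⇒ Sn is +2.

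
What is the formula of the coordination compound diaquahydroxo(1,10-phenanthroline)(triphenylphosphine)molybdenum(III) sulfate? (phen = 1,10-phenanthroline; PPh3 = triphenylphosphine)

[Mo(H2O)2(OH)(phen)(PPh3)]SO4

Ligands: 2 aqua (H2O, neutral), 1 1,10-phenanthroline (phen, neutral), 1 triphenylphosphine (PPh3, neutral), 1 hydroxo (OH, -1). Ligand charge sum = -1.
Charge balance with sulfate (-2) requires 1 complex ion per 1 sulfate.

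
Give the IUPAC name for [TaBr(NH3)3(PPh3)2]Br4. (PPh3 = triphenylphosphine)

triamminebromobis(triphenylphosphine)tantalum(V) bromide

The 4 bromide counter-ions carry a total charge of -4, so each complex ion is 4+.
Ligand charges: 1×bromo (-1 each), 3×ammine (neutral), 2×triphenylphosphine (neutral); total -1. So Ta + (-1) = 4+, giving Ta = +5.
Ligands are named alphabetically: ammine before bromo before triphenylphosphine.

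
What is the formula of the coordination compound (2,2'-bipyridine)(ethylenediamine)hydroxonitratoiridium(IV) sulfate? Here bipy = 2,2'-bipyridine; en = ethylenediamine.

[Ir(bipy)(en)(NO3)(OH)]SO4

Ligands: 1 nitrato (NO3, -1), 1 2,2'-bipyridine (bipy, neutral), 1 ethylenediamine (en, neutral), 1 hydroxo (OH, -1). Ligand charge sum = -2.
With Ir in oxidation state +4, the complex ion is [Ir...]^2+.
Charge balance with sulfate (-2) requires 1 complex ion per 1 sulfate.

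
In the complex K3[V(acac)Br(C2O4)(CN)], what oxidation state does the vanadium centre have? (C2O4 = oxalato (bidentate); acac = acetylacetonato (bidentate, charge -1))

+2

3 potassium outside the brackets (+1 each) → the complex ion is 3−.
Ligand charges: 1×C2O4 = -2; 1×CN = -1; 1×Br = -1; 1×acac = -1; sum -5.
V + (-5) = 3− ⇒ V is +2.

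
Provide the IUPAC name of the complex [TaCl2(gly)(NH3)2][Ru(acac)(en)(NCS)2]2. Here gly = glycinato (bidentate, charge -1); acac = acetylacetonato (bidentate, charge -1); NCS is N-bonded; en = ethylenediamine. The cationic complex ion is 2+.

diamminedichloro(glycinato)tantalum(V) (acetylacetonato)(ethylenediamine)diisothiocyanatoruthenate(II)

The complex cation is given as 2+; its ligand charges sum to -3, so Ta = +5.
With 2 anions per cation, each anion must be 2/2 = 1−.
Anion: ligand charges sum to -3; for the ion to be 1−, Ru = +2.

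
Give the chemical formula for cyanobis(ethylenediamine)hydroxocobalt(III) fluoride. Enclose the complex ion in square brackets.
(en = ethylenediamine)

[Co(CN)(en)2(OH)]F

Ligands: 2 ethylenediamine (en, neutral), 1 cyano (CN, -1), 1 hydroxo (OH, -1). Ligand charge sum = -2.
With Co in oxidation state +3, the complex ion is [Co...]^1+.
Charge balance with fluoride (-1) requires 1 complex ion per 1 fluoride.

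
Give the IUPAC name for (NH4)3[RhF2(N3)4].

The 3 ammonium counter-ions carry a total charge of +3, so each complex ion is 3−.
Ligand charges: 4×azido (-1 each), 2×fluoro (-1 each); total -6. So Rh + (-6) = 3−, giving Rh = +3.
The complex ion is anionic, so rhodium takes the -ate form rhodate(III).

ammonium tetraazidodifluororhodate(III)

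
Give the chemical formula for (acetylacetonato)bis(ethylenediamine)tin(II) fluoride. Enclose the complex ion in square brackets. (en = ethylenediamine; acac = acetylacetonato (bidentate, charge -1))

[Sn(acac)(en)2]F

Ligands: 2 ethylenediamine (en, neutral), 1 acetylacetonato (acac, -1). Ligand charge sum = -1.
With Sn in oxidation state +2, the complex ion is [Sn...]^1+.
Charge balance with fluoride (-1) requires 1 complex ion per 1 fluoride.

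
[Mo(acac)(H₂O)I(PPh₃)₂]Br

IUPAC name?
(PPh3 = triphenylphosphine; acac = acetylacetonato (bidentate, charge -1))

The 1 bromide counter-ion carries a total charge of -1, so each complex ion is 1+.
Ligand charges: 2×triphenylphosphine (neutral), 1×iodo (-1 each), 1×acetylacetonato (-1 each), 1×aqua (neutral); total -2. So Mo + (-2) = 1+, giving Mo = +3.
Ligands are named alphabetically: acetylacetonato before aqua before iodo before triphenylphosphine.

(acetylacetonato)aquaiodobis(triphenylphosphine)molybdenum(III) bromide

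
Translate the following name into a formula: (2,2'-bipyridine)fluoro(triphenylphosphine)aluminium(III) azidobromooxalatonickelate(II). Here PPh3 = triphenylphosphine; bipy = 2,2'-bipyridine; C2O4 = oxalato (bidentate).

Cation [Al…]: ligand charges -1, Al(III) ⇒ ion charge 2+.
Anion [Ni…]: ligand charges -4, Ni(II) ⇒ ion charge 2−.
One 2+ cation balances one 2− anion.

[Al(bipy)F(PPh3)][NiBr(C2O4)(N3)]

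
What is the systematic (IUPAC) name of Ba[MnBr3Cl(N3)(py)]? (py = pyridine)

barium azidotribromochloro(pyridine)manganate(III)

The 1 barium counter-ion carries a total charge of +2, so each complex ion is 2−.
Ligand charges: 3×bromo (-1 each), 1×pyridine (neutral), 1×chloro (-1 each), 1×azido (-1 each); total -5. So Mn + (-5) = 2−, giving Mn = +3.
Ligands are named alphabetically: azido before bromo before chloro before pyridine.
The complex ion is anionic, so manganese takes the -ate form manganate(III).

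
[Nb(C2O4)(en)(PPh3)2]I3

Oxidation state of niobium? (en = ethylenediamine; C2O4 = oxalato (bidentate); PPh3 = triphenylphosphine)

3 iodide outside the brackets (-1 each) → the complex ion is 3+.
Ligand charges: 1×en neutral; 1×C2O4 = -2; 2×PPh3 neutral; sum -2.
Nb + (-2) = 3+ ⇒ Nb is +5.

+5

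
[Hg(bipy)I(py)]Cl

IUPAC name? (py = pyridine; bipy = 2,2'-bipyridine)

The 1 chloride counter-ion carries a total charge of -1, so each complex ion is 1+.
Ligand charges: 1×iodo (-1 each), 1×pyridine (neutral), 1×2,2'-bipyridine (neutral); total -1. So Hg + (-1) = 1+, giving Hg = +2.
Ligands are named alphabetically: bipyridine before iodo before pyridine.

(2,2'-bipyridine)iodo(pyridine)mercury(II) chloride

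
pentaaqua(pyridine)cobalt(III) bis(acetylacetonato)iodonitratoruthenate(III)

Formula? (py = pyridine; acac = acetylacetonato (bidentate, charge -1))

Cation [Co…]: ligand charges 0, Co(III) ⇒ ion charge 3+.
Anion [Ru…]: ligand charges -4, Ru(III) ⇒ ion charge 1−.
One 3+ cation requires 3 of the 1− anion.

[Co(H2O)5(py)][Ru(acac)2I(NO3)]3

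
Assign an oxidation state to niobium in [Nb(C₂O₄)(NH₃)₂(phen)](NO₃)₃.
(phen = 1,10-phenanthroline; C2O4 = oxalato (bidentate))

+5

3 nitrate outside the brackets (-1 each) → the complex ion is 3+.
Ligand charges: 1×phen neutral; 1×C2O4 = -2; 2×NH3 neutral; sum -2.
Nb + (-2) = 3+ ⇒ Nb is +5.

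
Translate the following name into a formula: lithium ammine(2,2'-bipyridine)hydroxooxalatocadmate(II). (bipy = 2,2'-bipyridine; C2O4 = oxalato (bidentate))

Ligands: 1 hydroxo (OH, -1), 1 2,2'-bipyridine (bipy, neutral), 1 oxalato (C2O4, -2), 1 ammine (NH3, neutral). Ligand charge sum = -3.
Charge balance with lithium (+1) requires 1 complex ion per 1 lithium.

Li[Cd(bipy)(C2O4)(NH3)(OH)]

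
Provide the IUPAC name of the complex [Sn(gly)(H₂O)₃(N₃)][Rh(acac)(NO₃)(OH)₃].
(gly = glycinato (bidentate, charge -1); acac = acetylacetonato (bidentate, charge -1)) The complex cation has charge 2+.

triaquaazido(glycinato)tin(IV) (acetylacetonato)trihydroxonitratorhodate(III)

Both ions are complex: the cation is named first with the plain metal name, the anion second with the -ate form; each ion's ligands are alphabetised independently.
The complex cation is given as 2+; its ligand charges sum to -2, so Sn = +4.
A 1:1 salt means the anion carries the equal and opposite charge, 2−.
Anion: ligand charges sum to -5; for the ion to be 2−, Rh = +3.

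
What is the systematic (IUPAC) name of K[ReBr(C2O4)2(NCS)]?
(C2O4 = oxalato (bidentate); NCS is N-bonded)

The 1 potassium counter-ion carries a total charge of +1, so each complex ion is 1−.
Ligand charges: 1×bromo (-1 each), 2×oxalato (-2 each), 1×isothiocyanato (-1 each); total -6. So Re + (-6) = 1−, giving Re = +5.
The complex ion is anionic, so rhenium takes the -ate form rhenate(V).

potassium bromoisothiocyanatodioxalatorhenate(V)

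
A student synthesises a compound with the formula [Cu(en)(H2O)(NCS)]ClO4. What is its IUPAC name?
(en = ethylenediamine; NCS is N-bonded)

The 1 perchlorate counter-ion carries a total charge of -1, so each complex ion is 1+.
Ligand charges: 1×aqua (neutral), 1×ethylenediamine (neutral), 1×isothiocyanato (-1 each); total -1. So Cu + (-1) = 1+, giving Cu = +2.
Ligands are named alphabetically: aqua before ethylenediamine before isothiocyanato.

aqua(ethylenediamine)isothiocyanatocopper(II) perchlorate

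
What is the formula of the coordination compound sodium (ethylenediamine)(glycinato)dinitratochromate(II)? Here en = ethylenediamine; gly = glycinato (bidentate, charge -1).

Na[Cr(en)(gly)(NO3)2]

Ligands: 1 ethylenediamine (en, neutral), 1 glycinato (gly, -1), 2 nitrato (NO3, -1). Ligand charge sum = -3.
Charge balance with sodium (+1) requires 1 complex ion per 1 sodium.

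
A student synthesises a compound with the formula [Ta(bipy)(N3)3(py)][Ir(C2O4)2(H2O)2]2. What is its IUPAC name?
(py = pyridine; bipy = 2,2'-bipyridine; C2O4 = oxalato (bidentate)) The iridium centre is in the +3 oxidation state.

Ir is given as +3; the anion's ligand charges sum to -4, so the complex anion is 1−.
With 2 anions per cation, the cation must be 2×1 = 2+.
Cation: ligand charges sum to -3; for the ion to be 2+, Ta = +5.

triazido(2,2'-bipyridine)(pyridine)tantalum(V) diaquadioxalatoiridate(III)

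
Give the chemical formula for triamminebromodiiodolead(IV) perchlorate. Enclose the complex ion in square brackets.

[PbBrI2(NH3)3]ClO4

Ligands: 3 ammine (NH3, neutral), 1 bromo (Br, -1), 2 iodo (I, -1). Ligand charge sum = -3.
With Pb in oxidation state +4, the complex ion is [Pb...]^1+.
Charge balance with perchlorate (-1) requires 1 complex ion per 1 perchlorate.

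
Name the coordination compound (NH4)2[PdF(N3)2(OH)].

The 2 ammonium counter-ions carry a total charge of +2, so each complex ion is 2−.
Ligand charges: 2×azido (-1 each), 1×hydroxo (-1 each), 1×fluoro (-1 each); total -4. So Pd + (-4) = 2−, giving Pd = +2.
The complex ion is anionic, so palladium takes the -ate form palladate(II).

ammonium diazidofluorohydroxopalladate(II)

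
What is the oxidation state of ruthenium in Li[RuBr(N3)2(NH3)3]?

1 lithium outside the brackets (+1 each) → the complex ion is 1−.
Ligand charges: 3×NH3 neutral; 1×Br = -1; 2×N3 = -2; sum -3.
Ru + (-3) = 1− ⇒ Ru is +2.

+2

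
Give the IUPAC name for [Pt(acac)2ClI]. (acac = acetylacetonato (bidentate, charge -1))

bis(acetylacetonato)chloroiodoplatinum(IV)

There is no counter-ion, so the complex is neutral overall.
Ligand charges: 1×iodo (-1 each), 1×chloro (-1 each), 2×acetylacetonato (-1 each); total -4. So Pt + (-4) = 0, giving Pt = +4.
Ligands are named alphabetically: acetylacetonato before chloro before iodo.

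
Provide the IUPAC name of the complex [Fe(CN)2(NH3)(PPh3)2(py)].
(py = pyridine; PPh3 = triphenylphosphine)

amminedicyano(pyridine)bis(triphenylphosphine)iron(II)

There is no counter-ion, so the complex is neutral overall.
Ligand charges: 1×ammine (neutral), 1×pyridine (neutral), 2×cyano (-1 each), 2×triphenylphosphine (neutral); total -2. So Fe + (-2) = 0, giving Fe = +2.
Ligands are named alphabetically: ammine before cyano before pyridine before triphenylphosphine.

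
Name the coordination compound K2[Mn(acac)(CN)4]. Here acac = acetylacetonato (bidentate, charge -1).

The 2 potassium counter-ions carry a total charge of +2, so each complex ion is 2−.
Ligand charges: 4×cyano (-1 each), 1×acetylacetonato (-1 each); total -5. So Mn + (-5) = 2−, giving Mn = +3.
The complex ion is anionic, so manganese takes the -ate form manganate(III).

potassium (acetylacetonato)tetracyanomanganate(III)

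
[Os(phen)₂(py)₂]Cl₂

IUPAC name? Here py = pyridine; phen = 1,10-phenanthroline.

The 2 chloride counter-ions carry a total charge of -2, so each complex ion is 2+.
Ligand charges: 2×pyridine (neutral), 2×1,10-phenanthroline (neutral); total 0. So Os + (0) = 2+, giving Os = +2.
Ligands are named alphabetically: phenanthroline before pyridine.

bis(1,10-phenanthroline)bis(pyridine)osmium(II) chloride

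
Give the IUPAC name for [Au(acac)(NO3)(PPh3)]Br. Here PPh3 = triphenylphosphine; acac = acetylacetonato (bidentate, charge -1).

The 1 bromide counter-ion carries a total charge of -1, so each complex ion is 1+.
Ligand charges: 1×triphenylphosphine (neutral), 1×acetylacetonato (-1 each), 1×nitrato (-1 each); total -2. So Au + (-2) = 1+, giving Au = +3.
Ligands are named alphabetically: acetylacetonato before nitrato before triphenylphosphine.

(acetylacetonato)nitrato(triphenylphosphine)gold(III) bromide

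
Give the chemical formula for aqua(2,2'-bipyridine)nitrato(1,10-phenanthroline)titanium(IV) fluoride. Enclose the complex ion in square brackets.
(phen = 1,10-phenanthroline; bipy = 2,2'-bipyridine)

Ligands: 1 1,10-phenanthroline (phen, neutral), 1 aqua (H2O, neutral), 1 nitrato (NO3, -1), 1 2,2'-bipyridine (bipy, neutral). Ligand charge sum = -1.
Charge balance with fluoride (-1) requires 1 complex ion per 3 fluoride.

[Ti(bipy)(H2O)(NO3)(phen)]F3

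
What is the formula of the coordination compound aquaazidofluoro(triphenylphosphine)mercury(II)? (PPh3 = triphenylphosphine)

[HgF(H2O)(N3)(PPh3)]

Ligands: 1 triphenylphosphine (PPh3, neutral), 1 aqua (H2O, neutral), 1 azido (N3, -1), 1 fluoro (F, -1). Ligand charge sum = -2.
With Hg in oxidation state +2, the complex ion is [Hg...].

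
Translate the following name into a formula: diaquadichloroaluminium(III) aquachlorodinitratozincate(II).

Cation [Al…]: ligand charges -2, Al(III) ⇒ ion charge 1+.
Anion [Zn…]: ligand charges -3, Zn(II) ⇒ ion charge 1−.
One 1+ cation balances one 1− anion.

[AlCl2(H2O)2][ZnCl(H2O)(NO3)2]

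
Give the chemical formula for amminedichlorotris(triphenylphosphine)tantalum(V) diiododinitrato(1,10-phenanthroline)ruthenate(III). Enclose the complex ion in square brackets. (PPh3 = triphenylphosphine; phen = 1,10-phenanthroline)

[TaCl2(NH3)(PPh3)3][RuI2(NO3)2(phen)]3

Cation [Ta…]: ligand charges -2, Ta(V) ⇒ ion charge 3+.
Anion [Ru…]: ligand charges -4, Ru(III) ⇒ ion charge 1−.
One 3+ cation requires 3 of the 1− anion.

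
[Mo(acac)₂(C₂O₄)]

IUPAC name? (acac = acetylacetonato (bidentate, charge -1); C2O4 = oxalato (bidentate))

bis(acetylacetonato)oxalatomolybdenum(IV)

There is no counter-ion, so the complex is neutral overall.
Ligand charges: 2×acetylacetonato (-1 each), 1×oxalato (-2 each); total -4. So Mo + (-4) = 0, giving Mo = +4.
Ligands are named alphabetically: acetylacetonato before oxalato.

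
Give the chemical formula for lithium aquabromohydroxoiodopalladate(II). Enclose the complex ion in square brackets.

Ligands: 1 iodo (I, -1), 1 aqua (H2O, neutral), 1 bromo (Br, -1), 1 hydroxo (OH, -1). Ligand charge sum = -3.
With Pd in oxidation state +2, the complex ion is [Pd...]^1−.
Charge balance with lithium (+1) requires 1 complex ion per 1 lithium.

Li[PdBr(H2O)I(OH)]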